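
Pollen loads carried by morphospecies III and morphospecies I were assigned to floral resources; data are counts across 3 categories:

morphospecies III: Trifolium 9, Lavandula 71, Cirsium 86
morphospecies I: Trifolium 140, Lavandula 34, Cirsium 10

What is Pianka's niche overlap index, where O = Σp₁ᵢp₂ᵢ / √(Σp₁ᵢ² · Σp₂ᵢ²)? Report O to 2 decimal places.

0.28

Proportions for morphospecies III (n=166): 9/166=0.0542, 71/166=0.4277, 86/166=0.5181
Proportions for morphospecies I (n=184): 140/184=0.7609, 34/184=0.1848, 10/184=0.0543
Σ p₁ᵢp₂ᵢ = 0.041241 + 0.079039 + 0.028133 = 0.148413
Σp_1ᵢ² = 0.0542² + 0.4277² + 0.5181² = 0.002938 + 0.182927 + 0.268428 = 0.454293
Σp_2ᵢ² = 0.7609² + 0.1848² + 0.0543² = 0.578969 + 0.034151 + 0.002948 = 0.616068
O = 0.148413 / √(0.454293 × 0.616068) = 0.148413 / 0.5290325 = 0.2805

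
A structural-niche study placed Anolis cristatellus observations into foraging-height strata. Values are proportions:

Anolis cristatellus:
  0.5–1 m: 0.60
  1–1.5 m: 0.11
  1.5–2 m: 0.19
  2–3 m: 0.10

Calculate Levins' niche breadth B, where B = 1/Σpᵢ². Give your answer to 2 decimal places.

Σpᵢ² = 0.60² + 0.11² + 0.19² + 0.10² = 0.3600 + 0.0121 + 0.0361 + 0.0100 = 0.4182
B = 1 / 0.4182 = 2.3912

2.39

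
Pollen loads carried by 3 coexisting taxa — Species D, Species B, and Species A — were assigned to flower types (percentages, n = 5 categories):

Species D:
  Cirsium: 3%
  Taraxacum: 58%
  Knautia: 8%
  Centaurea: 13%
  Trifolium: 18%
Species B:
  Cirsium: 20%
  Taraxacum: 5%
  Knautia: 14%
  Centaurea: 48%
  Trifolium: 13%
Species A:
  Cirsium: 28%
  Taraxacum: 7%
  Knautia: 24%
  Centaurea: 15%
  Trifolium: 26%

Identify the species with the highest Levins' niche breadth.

Species A

Convert percentages to proportions (divide by 100).
Σp_Dᵢ² = 0.03² + 0.58² + 0.08² + 0.13² + 0.18² = 0.0009 + 0.3364 + 0.0064 + 0.0169 + 0.0324 = 0.3930
B_D = 1 / 0.3930 = 2.5445
Σp_Bᵢ² = 0.20² + 0.05² + 0.14² + 0.48² + 0.13² = 0.0400 + 0.0025 + 0.0196 + 0.2304 + 0.0169 = 0.3094
B_B = 1 / 0.3094 = 3.2321
Σp_Aᵢ² = 0.28² + 0.07² + 0.24² + 0.15² + 0.26² = 0.0784 + 0.0049 + 0.0576 + 0.0225 + 0.0676 = 0.2310
B_A = 1 / 0.2310 = 4.3290
Highest B → broadest niche (most generalist): Species A (B = 4.33).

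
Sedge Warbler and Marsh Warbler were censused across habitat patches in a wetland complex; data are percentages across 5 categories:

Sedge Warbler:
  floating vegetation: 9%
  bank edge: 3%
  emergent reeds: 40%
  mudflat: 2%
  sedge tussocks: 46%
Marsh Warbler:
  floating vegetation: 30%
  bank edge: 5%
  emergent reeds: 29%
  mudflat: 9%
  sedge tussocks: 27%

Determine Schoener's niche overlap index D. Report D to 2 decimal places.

0.70

Convert percentages to proportions (divide by 100).
Σ|p₁ᵢ − p₂ᵢ| = 0.21 + 0.02 + 0.11 + 0.07 + 0.19 = 0.60
D = 1 − ½ × 0.60 = 1 − 0.300 = 0.7000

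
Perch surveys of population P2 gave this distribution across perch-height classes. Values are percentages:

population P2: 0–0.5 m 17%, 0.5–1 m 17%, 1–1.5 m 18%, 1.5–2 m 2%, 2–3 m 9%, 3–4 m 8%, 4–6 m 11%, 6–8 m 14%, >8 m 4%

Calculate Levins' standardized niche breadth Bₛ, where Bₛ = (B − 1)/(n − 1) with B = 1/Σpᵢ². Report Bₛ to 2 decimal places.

Convert percentages to proportions (divide by 100).
Σpᵢ² = 0.17² + 0.17² + 0.18² + 0.02² + 0.09² + 0.08² + 0.11² + 0.14² + 0.04² = 0.0289 + 0.0289 + 0.0324 + 0.0004 + 0.0081 + 0.0064 + 0.0121 + 0.0196 + 0.0016 = 0.1384
B = 1 / 0.1384 = 7.2254
Bₛ = (B − 1)/(n − 1) = (7.2254 − 1)/(9 − 1) = 6.2254/8 = 0.7782

0.78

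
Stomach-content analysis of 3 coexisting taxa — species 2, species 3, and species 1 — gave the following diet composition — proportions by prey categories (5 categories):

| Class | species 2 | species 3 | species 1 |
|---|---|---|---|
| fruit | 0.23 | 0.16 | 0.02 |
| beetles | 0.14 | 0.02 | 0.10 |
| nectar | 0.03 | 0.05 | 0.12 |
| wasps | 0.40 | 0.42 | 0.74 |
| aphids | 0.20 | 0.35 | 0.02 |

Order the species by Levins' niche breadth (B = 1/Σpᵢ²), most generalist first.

Σp_2ᵢ² = 0.23² + 0.14² + 0.03² + 0.40² + 0.20² = 0.0529 + 0.0196 + 0.0009 + 0.1600 + 0.0400 = 0.2734
B_2 = 1 / 0.2734 = 3.6576
Σp_3ᵢ² = 0.16² + 0.02² + 0.05² + 0.42² + 0.35² = 0.0256 + 0.0004 + 0.0025 + 0.1764 + 0.1225 = 0.3274
B_3 = 1 / 0.3274 = 3.0544
Σp_1ᵢ² = 0.02² + 0.10² + 0.12² + 0.74² + 0.02² = 0.0004 + 0.0100 + 0.0144 + 0.5476 + 0.0004 = 0.5728
B_1 = 1 / 0.5728 = 1.7458
Ranking by B (broadest → narrowest): species 2 (3.66) > species 3 (3.05) > species 1 (1.75)

species 2 > species 3 > species 1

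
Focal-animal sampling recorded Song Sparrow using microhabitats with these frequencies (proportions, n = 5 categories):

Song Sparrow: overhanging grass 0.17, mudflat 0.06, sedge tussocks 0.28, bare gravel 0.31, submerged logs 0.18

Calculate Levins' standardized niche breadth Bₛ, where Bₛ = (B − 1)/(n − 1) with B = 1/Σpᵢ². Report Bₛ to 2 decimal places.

0.79

Σpᵢ² = 0.17² + 0.06² + 0.28² + 0.31² + 0.18² = 0.0289 + 0.0036 + 0.0784 + 0.0961 + 0.0324 = 0.2394
B = 1 / 0.2394 = 4.1771
Bₛ = (B − 1)/(n − 1) = (4.1771 − 1)/(5 − 1) = 3.1771/4 = 0.7943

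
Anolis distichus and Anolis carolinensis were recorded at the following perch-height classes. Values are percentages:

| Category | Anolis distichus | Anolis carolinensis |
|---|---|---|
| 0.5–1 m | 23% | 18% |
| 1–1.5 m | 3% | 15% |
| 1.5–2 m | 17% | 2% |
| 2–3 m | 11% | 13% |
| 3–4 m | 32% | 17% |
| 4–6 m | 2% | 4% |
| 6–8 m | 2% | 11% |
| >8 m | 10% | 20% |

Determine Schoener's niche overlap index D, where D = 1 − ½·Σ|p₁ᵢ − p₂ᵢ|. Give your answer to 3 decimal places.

0.650

Convert percentages to proportions (divide by 100).
Σ|p₁ᵢ − p₂ᵢ| = 0.05 + 0.12 + 0.15 + 0.02 + 0.15 + 0.02 + 0.09 + 0.10 = 0.70
D = 1 − ½ × 0.70 = 1 − 0.350 = 0.65000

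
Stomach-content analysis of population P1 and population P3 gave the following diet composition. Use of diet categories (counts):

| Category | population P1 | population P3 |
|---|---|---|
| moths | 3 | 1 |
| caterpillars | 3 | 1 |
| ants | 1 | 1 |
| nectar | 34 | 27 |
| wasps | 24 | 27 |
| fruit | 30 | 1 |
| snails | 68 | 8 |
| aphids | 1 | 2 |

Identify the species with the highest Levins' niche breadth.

Proportions for population P1 (n=164): 3/164=0.0183, 3/164=0.0183, 1/164=0.0061, 34/164=0.2073, 24/164=0.1463, 30/164=0.1829, 68/164=0.4146, 1/164=0.0061
Proportions for population P3 (n=68): 1/68=0.0147, 1/68=0.0147, 1/68=0.0147, 27/68=0.3971, 27/68=0.3971, 1/68=0.0147, 8/68=0.1176, 2/68=0.0294
Σp_P1ᵢ² = 0.0183² + 0.0183² + 0.0061² + 0.2073² + 0.1463² + 0.1829² + 0.4146² + 0.0061² = 0.000335 + 0.000335 + 0.000037 + 0.042973 + 0.021404 + 0.033452 + 0.171893 + 0.000037 = 0.270466
B_P1 = 1 / 0.270466 = 3.6973
Σp_P3ᵢ² = 0.0147² + 0.0147² + 0.0147² + 0.3971² + 0.3971² + 0.0147² + 0.1176² + 0.0294² = 0.000216 + 0.000216 + 0.000216 + 0.157688 + 0.157688 + 0.000216 + 0.013830 + 0.000864 = 0.330934
B_P3 = 1 / 0.330934 = 3.0218
Highest B → broadest niche (most generalist): population P1 (B = 3.70).

population P1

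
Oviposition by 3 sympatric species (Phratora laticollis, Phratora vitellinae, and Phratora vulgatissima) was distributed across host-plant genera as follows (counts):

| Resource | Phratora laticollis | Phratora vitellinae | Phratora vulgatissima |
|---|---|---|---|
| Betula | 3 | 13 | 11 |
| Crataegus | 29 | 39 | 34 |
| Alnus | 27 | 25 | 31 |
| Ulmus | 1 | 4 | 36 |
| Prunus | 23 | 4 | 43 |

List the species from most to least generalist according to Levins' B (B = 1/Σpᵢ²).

Proportions for Phratora laticollis (n=83): 3/83=0.0361, 29/83=0.3494, 27/83=0.3253, 1/83=0.0120, 23/83=0.2771
Proportions for Phratora vitellinae (n=85): 13/85=0.1529, 39/85=0.4588, 25/85=0.2941, 4/85=0.0471, 4/85=0.0471
Proportions for Phratora vulgatissima (n=155): 11/155=0.0710, 34/155=0.2194, 31/155=0.2000, 36/155=0.2323, 43/155=0.2774
Σp_latiᵢ² = 0.0361² + 0.3494² + 0.3253² + 0.0120² + 0.2771² = 0.001303 + 0.122080 + 0.105820 + 0.000144 + 0.076784 = 0.306131
B_lati = 1 / 0.306131 = 3.2666
Σp_viteᵢ² = 0.1529² + 0.4588² + 0.2941² + 0.0471² + 0.0471² = 0.023378 + 0.210497 + 0.086495 + 0.002218 + 0.002218 = 0.324806
B_vite = 1 / 0.324806 = 3.0788
Σp_vulgᵢ² = 0.0710² + 0.2194² + 0.2000² + 0.2323² + 0.2774² = 0.005041 + 0.048136 + 0.040000 + 0.053963 + 0.076951 = 0.224091
B_vulg = 1 / 0.224091 = 4.4625
Ranking by B (broadest → narrowest): Phratora vulgatissima (4.46) > Phratora laticollis (3.27) > Phratora vitellinae (3.08)

Phratora vulgatissima > Phratora laticollis > Phratora vitellinae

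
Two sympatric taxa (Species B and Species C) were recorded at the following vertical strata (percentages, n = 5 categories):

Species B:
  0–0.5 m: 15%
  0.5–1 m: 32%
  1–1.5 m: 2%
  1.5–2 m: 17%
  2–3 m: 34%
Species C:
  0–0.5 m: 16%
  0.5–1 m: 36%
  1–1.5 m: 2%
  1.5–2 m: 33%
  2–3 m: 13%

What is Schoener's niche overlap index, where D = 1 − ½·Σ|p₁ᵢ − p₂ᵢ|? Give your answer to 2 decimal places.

0.79

Convert percentages to proportions (divide by 100).
Σ|p₁ᵢ − p₂ᵢ| = 0.01 + 0.04 + 0.00 + 0.16 + 0.21 = 0.42
D = 1 − ½ × 0.42 = 1 − 0.210 = 0.7900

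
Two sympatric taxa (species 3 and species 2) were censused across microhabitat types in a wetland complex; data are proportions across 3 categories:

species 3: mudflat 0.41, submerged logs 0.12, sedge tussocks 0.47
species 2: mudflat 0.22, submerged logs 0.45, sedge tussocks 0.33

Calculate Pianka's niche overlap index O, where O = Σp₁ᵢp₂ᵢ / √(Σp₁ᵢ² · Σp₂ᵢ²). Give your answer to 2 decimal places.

0.79

Σ p₁ᵢp₂ᵢ = 0.0902 + 0.0540 + 0.1551 = 0.2993
Σp_1ᵢ² = 0.41² + 0.12² + 0.47² = 0.1681 + 0.0144 + 0.2209 = 0.4034
Σp_2ᵢ² = 0.22² + 0.45² + 0.33² = 0.0484 + 0.2025 + 0.1089 = 0.3598
O = 0.2993 / √(0.4034 × 0.3598) = 0.2993 / 0.38098 = 0.7856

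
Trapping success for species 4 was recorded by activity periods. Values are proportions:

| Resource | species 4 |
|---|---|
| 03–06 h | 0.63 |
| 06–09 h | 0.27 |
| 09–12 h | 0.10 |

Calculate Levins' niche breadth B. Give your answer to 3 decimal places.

2.084

Σpᵢ² = 0.63² + 0.27² + 0.10² = 0.3969 + 0.0729 + 0.0100 = 0.4798
B = 1 / 0.4798 = 2.08420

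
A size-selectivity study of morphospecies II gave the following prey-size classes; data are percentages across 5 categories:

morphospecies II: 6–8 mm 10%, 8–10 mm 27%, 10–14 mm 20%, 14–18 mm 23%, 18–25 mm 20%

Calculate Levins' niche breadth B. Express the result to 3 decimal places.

Convert percentages to proportions (divide by 100).
Σpᵢ² = 0.10² + 0.27² + 0.20² + 0.23² + 0.20² = 0.0100 + 0.0729 + 0.0400 + 0.0529 + 0.0400 = 0.2158
B = 1 / 0.2158 = 4.63392

4.634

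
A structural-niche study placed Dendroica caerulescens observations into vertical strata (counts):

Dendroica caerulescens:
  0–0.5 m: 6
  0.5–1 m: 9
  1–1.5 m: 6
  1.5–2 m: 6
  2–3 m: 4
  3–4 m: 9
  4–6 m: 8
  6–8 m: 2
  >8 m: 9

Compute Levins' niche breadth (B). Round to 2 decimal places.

Proportions for Dendroica caerulescens (n=59): 6/59=0.1017, 9/59=0.1525, 6/59=0.1017, 6/59=0.1017, 4/59=0.0678, 9/59=0.1525, 8/59=0.1356, 2/59=0.0339, 9/59=0.1525
Σpᵢ² = 0.1017² + 0.1525² + 0.1017² + 0.1017² + 0.0678² + 0.1525² + 0.1356² + 0.0339² + 0.1525² = 0.010343 + 0.023256 + 0.010343 + 0.010343 + 0.004597 + 0.023256 + 0.018387 + 0.001149 + 0.023256 = 0.124930
B = 1 / 0.124930 = 8.0045

8.00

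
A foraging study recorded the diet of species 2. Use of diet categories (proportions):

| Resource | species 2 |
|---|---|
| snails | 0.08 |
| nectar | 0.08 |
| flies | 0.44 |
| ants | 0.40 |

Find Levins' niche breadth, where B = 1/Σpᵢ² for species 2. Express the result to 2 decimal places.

2.73

Σpᵢ² = 0.08² + 0.08² + 0.44² + 0.40² = 0.0064 + 0.0064 + 0.1936 + 0.1600 = 0.3664
B = 1 / 0.3664 = 2.7293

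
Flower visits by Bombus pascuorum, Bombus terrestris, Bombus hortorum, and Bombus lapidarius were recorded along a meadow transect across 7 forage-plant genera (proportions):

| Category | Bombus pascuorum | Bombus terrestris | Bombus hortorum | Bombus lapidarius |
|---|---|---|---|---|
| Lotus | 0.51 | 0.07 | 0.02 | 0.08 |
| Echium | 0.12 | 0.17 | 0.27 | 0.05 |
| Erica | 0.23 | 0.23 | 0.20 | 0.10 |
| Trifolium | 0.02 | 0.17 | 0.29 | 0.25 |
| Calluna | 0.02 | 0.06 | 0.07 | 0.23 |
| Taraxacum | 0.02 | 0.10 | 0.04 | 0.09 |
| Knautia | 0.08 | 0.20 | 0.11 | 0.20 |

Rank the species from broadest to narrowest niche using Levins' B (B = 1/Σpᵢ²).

Σp_pascᵢ² = 0.51² + 0.12² + 0.23² + 0.02² + 0.02² + 0.02² + 0.08² = 0.2601 + 0.0144 + 0.0529 + 0.0004 + 0.0004 + 0.0004 + 0.0064 = 0.3350
B_pasc = 1 / 0.3350 = 2.9851
Σp_terrᵢ² = 0.07² + 0.17² + 0.23² + 0.17² + 0.06² + 0.10² + 0.20² = 0.0049 + 0.0289 + 0.0529 + 0.0289 + 0.0036 + 0.0100 + 0.0400 = 0.1692
B_terr = 1 / 0.1692 = 5.9102
Σp_hortᵢ² = 0.02² + 0.27² + 0.20² + 0.29² + 0.07² + 0.04² + 0.11² = 0.0004 + 0.0729 + 0.0400 + 0.0841 + 0.0049 + 0.0016 + 0.0121 = 0.2160
B_hort = 1 / 0.2160 = 4.6296
Σp_lapiᵢ² = 0.08² + 0.05² + 0.10² + 0.25² + 0.23² + 0.09² + 0.20² = 0.0064 + 0.0025 + 0.0100 + 0.0625 + 0.0529 + 0.0081 + 0.0400 = 0.1824
B_lapi = 1 / 0.1824 = 5.4825
Ranking by B (broadest → narrowest): Bombus terrestris (5.91) > Bombus lapidarius (5.48) > Bombus hortorum (4.63) > Bombus pascuorum (2.99)

Bombus terrestris > Bombus lapidarius > Bombus hortorum > Bombus pascuorum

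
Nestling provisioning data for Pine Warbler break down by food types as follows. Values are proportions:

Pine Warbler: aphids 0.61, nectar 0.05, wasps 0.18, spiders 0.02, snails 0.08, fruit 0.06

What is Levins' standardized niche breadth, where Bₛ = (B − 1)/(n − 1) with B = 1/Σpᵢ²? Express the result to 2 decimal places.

Σpᵢ² = 0.61² + 0.05² + 0.18² + 0.02² + 0.08² + 0.06² = 0.3721 + 0.0025 + 0.0324 + 0.0004 + 0.0064 + 0.0036 = 0.4174
B = 1 / 0.4174 = 2.3958
Bₛ = (B − 1)/(n − 1) = (2.3958 − 1)/(6 − 1) = 1.3958/5 = 0.2792

0.28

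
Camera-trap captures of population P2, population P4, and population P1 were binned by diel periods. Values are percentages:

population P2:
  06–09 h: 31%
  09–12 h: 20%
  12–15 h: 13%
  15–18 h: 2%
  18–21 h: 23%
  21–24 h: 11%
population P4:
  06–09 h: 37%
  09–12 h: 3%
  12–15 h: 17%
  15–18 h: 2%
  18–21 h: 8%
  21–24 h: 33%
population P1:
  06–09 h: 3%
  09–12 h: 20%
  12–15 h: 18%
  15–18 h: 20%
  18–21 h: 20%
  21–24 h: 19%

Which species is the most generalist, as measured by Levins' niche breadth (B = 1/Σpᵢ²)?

Convert percentages to proportions (divide by 100).
Σp_P2ᵢ² = 0.31² + 0.20² + 0.13² + 0.02² + 0.23² + 0.11² = 0.0961 + 0.0400 + 0.0169 + 0.0004 + 0.0529 + 0.0121 = 0.2184
B_P2 = 1 / 0.2184 = 4.5788
Σp_P4ᵢ² = 0.37² + 0.03² + 0.17² + 0.02² + 0.08² + 0.33² = 0.1369 + 0.0009 + 0.0289 + 0.0004 + 0.0064 + 0.1089 = 0.2824
B_P4 = 1 / 0.2824 = 3.5411
Σp_P1ᵢ² = 0.03² + 0.20² + 0.18² + 0.20² + 0.20² + 0.19² = 0.0009 + 0.0400 + 0.0324 + 0.0400 + 0.0400 + 0.0361 = 0.1894
B_P1 = 1 / 0.1894 = 5.2798
Highest B → broadest niche (most generalist): population P1 (B = 5.28).

population P1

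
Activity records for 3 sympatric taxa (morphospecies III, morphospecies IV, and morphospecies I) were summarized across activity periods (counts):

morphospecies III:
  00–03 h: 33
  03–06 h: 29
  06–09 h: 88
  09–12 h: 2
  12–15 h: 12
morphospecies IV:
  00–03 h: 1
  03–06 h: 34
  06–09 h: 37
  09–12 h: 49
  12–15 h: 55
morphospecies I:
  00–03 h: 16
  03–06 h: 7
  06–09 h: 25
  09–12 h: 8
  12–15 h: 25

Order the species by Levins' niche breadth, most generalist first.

morphospecies I > morphospecies IV > morphospecies III

Proportions for morphospecies III (n=164): 33/164=0.2012, 29/164=0.1768, 88/164=0.5366, 2/164=0.0122, 12/164=0.0732
Proportions for morphospecies IV (n=176): 1/176=0.0057, 34/176=0.1932, 37/176=0.2102, 49/176=0.2784, 55/176=0.3125
Proportions for morphospecies I (n=81): 16/81=0.1975, 7/81=0.0864, 25/81=0.3086, 8/81=0.0988, 25/81=0.3086
Σp_IIIᵢ² = 0.2012² + 0.1768² + 0.5366² + 0.0122² + 0.0732² = 0.040481 + 0.031258 + 0.287940 + 0.000149 + 0.005358 = 0.365186
B_III = 1 / 0.365186 = 2.7383
Σp_IVᵢ² = 0.0057² + 0.1932² + 0.2102² + 0.2784² + 0.3125² = 0.000032 + 0.037326 + 0.044184 + 0.077507 + 0.097656 = 0.256705
B_IV = 1 / 0.256705 = 3.8955
Σp_Iᵢ² = 0.1975² + 0.0864² + 0.3086² + 0.0988² + 0.3086² = 0.039006 + 0.007465 + 0.095234 + 0.009761 + 0.095234 = 0.246700
B_I = 1 / 0.246700 = 4.0535
Ranking by B (broadest → narrowest): morphospecies I (4.05) > morphospecies IV (3.90) > morphospecies III (2.74)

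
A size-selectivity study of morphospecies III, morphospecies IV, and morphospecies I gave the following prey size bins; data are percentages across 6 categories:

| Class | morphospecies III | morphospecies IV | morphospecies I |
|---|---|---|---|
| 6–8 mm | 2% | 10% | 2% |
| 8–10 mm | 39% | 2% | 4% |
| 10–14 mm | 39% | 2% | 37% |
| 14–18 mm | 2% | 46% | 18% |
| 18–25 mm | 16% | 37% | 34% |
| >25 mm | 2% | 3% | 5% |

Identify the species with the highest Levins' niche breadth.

Convert percentages to proportions (divide by 100).
Σp_IIIᵢ² = 0.02² + 0.39² + 0.39² + 0.02² + 0.16² + 0.02² = 0.0004 + 0.1521 + 0.1521 + 0.0004 + 0.0256 + 0.0004 = 0.3310
B_III = 1 / 0.3310 = 3.0211
Σp_IVᵢ² = 0.10² + 0.02² + 0.02² + 0.46² + 0.37² + 0.03² = 0.0100 + 0.0004 + 0.0004 + 0.2116 + 0.1369 + 0.0009 = 0.3602
B_IV = 1 / 0.3602 = 2.7762
Σp_Iᵢ² = 0.02² + 0.04² + 0.37² + 0.18² + 0.34² + 0.05² = 0.0004 + 0.0016 + 0.1369 + 0.0324 + 0.1156 + 0.0025 = 0.2894
B_I = 1 / 0.2894 = 3.4554
Highest B → broadest niche (most generalist): morphospecies I (B = 3.46).

morphospecies I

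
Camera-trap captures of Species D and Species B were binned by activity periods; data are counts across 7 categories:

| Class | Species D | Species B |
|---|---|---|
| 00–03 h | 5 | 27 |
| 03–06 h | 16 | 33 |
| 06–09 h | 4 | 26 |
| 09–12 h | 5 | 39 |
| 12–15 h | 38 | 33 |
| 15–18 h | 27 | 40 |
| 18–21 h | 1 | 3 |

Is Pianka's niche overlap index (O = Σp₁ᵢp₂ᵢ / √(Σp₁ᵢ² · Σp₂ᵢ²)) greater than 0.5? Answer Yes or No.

Proportions for Species D (n=96): 5/96=0.0521, 16/96=0.1667, 4/96=0.0417, 5/96=0.0521, 38/96=0.3958, 27/96=0.2813, 1/96=0.0104
Proportions for Species B (n=201): 27/201=0.1343, 33/201=0.1642, 26/201=0.1294, 39/201=0.1940, 33/201=0.1642, 40/201=0.1990, 3/201=0.0149
Σ p₁ᵢp₂ᵢ = 0.006997 + 0.027372 + 0.005396 + 0.010107 + 0.064990 + 0.055979 + 0.000155 = 0.170996
Σp_1ᵢ² = 0.0521² + 0.1667² + 0.0417² + 0.0521² + 0.3958² + 0.2813² + 0.0104² = 0.002714 + 0.027789 + 0.001739 + 0.002714 + 0.156658 + 0.079130 + 0.000108 = 0.270852
Σp_2ᵢ² = 0.1343² + 0.1642² + 0.1294² + 0.1940² + 0.1642² + 0.1990² + 0.0149² = 0.018036 + 0.026962 + 0.016744 + 0.037636 + 0.026962 + 0.039601 + 0.000222 = 0.166163
O = 0.170996 / √(0.270852 × 0.166163) = 0.170996 / 0.2121452 = 0.8060
O = 0.8060 > 0.5 → Yes.

Yes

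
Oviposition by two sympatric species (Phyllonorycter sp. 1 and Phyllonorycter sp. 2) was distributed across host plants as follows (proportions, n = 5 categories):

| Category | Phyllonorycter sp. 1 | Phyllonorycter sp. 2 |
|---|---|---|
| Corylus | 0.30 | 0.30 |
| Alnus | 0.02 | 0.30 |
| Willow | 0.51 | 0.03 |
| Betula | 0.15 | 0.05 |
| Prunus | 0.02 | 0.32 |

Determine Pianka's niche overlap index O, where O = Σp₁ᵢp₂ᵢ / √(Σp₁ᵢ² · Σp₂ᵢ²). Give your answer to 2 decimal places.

Σ p₁ᵢp₂ᵢ = 0.0900 + 0.0060 + 0.0153 + 0.0075 + 0.0064 = 0.1252
Σp_1ᵢ² = 0.30² + 0.02² + 0.51² + 0.15² + 0.02² = 0.0900 + 0.0004 + 0.2601 + 0.0225 + 0.0004 = 0.3734
Σp_2ᵢ² = 0.30² + 0.30² + 0.03² + 0.05² + 0.32² = 0.0900 + 0.0900 + 0.0009 + 0.0025 + 0.1024 = 0.2858
O = 0.1252 / √(0.3734 × 0.2858) = 0.1252 / 0.32668 = 0.3832

0.38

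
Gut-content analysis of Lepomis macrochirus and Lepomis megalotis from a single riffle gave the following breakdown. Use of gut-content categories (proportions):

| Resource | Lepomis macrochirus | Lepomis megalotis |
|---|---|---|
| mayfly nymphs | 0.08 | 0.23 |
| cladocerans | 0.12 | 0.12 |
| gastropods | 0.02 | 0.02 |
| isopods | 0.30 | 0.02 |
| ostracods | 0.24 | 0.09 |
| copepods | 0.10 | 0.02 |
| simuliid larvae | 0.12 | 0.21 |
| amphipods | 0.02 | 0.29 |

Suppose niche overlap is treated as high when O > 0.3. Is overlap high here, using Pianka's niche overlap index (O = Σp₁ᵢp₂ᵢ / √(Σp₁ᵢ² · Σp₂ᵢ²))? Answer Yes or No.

Yes

Σ p₁ᵢp₂ᵢ = 0.0184 + 0.0144 + 0.0004 + 0.0060 + 0.0216 + 0.0020 + 0.0252 + 0.0058 = 0.0938
Σp_1ᵢ² = 0.08² + 0.12² + 0.02² + 0.30² + 0.24² + 0.10² + 0.12² + 0.02² = 0.0064 + 0.0144 + 0.0004 + 0.0900 + 0.0576 + 0.0100 + 0.0144 + 0.0004 = 0.1936
Σp_2ᵢ² = 0.23² + 0.12² + 0.02² + 0.02² + 0.09² + 0.02² + 0.21² + 0.29² = 0.0529 + 0.0144 + 0.0004 + 0.0004 + 0.0081 + 0.0004 + 0.0441 + 0.0841 = 0.2048
O = 0.0938 / √(0.1936 × 0.2048) = 0.0938 / 0.19912 = 0.4711
O = 0.4711 > 0.3 → Yes.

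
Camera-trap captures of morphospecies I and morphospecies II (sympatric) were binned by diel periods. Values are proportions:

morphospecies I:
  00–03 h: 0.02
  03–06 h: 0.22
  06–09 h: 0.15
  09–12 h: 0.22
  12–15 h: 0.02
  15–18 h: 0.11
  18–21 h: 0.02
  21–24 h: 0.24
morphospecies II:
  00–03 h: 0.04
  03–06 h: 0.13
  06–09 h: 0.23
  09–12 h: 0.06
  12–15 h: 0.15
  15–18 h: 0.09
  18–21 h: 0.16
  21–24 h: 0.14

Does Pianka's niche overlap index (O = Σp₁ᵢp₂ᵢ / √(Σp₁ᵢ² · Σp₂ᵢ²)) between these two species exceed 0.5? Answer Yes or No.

Yes

Σ p₁ᵢp₂ᵢ = 0.0008 + 0.0286 + 0.0345 + 0.0132 + 0.0030 + 0.0099 + 0.0032 + 0.0336 = 0.1268
Σp_1ᵢ² = 0.02² + 0.22² + 0.15² + 0.22² + 0.02² + 0.11² + 0.02² + 0.24² = 0.0004 + 0.0484 + 0.0225 + 0.0484 + 0.0004 + 0.0121 + 0.0004 + 0.0576 = 0.1902
Σp_2ᵢ² = 0.04² + 0.13² + 0.23² + 0.06² + 0.15² + 0.09² + 0.16² + 0.14² = 0.0016 + 0.0169 + 0.0529 + 0.0036 + 0.0225 + 0.0081 + 0.0256 + 0.0196 = 0.1508
O = 0.1268 / √(0.1902 × 0.1508) = 0.1268 / 0.16936 = 0.7487
O = 0.7487 > 0.5 → Yes.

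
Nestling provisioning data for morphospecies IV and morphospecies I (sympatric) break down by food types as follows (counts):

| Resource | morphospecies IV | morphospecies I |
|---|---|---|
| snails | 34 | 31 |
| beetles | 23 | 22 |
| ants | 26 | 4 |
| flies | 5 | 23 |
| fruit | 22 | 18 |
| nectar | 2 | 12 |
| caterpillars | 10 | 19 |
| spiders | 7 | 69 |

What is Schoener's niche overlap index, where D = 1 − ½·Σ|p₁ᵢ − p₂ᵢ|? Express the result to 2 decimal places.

Proportions for morphospecies IV (n=129): 34/129=0.2636, 23/129=0.1783, 26/129=0.2016, 5/129=0.0388, 22/129=0.1705, 2/129=0.0155, 10/129=0.0775, 7/129=0.0543
Proportions for morphospecies I (n=198): 31/198=0.1566, 22/198=0.1111, 4/198=0.0202, 23/198=0.1162, 18/198=0.0909, 12/198=0.0606, 19/198=0.0960, 69/198=0.3485
Σ|p₁ᵢ − p₂ᵢ| = 0.1070 + 0.0672 + 0.1814 + 0.0774 + 0.0796 + 0.0451 + 0.0185 + 0.2942 = 0.8704
D = 1 − ½ × 0.8704 = 1 − 0.43520 = 0.56480

0.56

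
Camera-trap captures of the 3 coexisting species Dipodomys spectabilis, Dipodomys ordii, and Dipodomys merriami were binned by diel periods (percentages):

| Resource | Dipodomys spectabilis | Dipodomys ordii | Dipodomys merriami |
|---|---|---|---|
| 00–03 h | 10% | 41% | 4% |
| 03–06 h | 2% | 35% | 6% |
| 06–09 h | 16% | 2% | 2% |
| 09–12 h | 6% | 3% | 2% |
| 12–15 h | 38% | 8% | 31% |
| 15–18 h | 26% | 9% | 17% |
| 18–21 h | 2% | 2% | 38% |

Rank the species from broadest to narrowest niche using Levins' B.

Convert percentages to proportions (divide by 100).
Σp_specᵢ² = 0.10² + 0.02² + 0.16² + 0.06² + 0.38² + 0.26² + 0.02² = 0.0100 + 0.0004 + 0.0256 + 0.0036 + 0.1444 + 0.0676 + 0.0004 = 0.2520
B_spec = 1 / 0.2520 = 3.9683
Σp_ordiᵢ² = 0.41² + 0.35² + 0.02² + 0.03² + 0.08² + 0.09² + 0.02² = 0.1681 + 0.1225 + 0.0004 + 0.0009 + 0.0064 + 0.0081 + 0.0004 = 0.3068
B_ordi = 1 / 0.3068 = 3.2595
Σp_merrᵢ² = 0.04² + 0.06² + 0.02² + 0.02² + 0.31² + 0.17² + 0.38² = 0.0016 + 0.0036 + 0.0004 + 0.0004 + 0.0961 + 0.0289 + 0.1444 = 0.2754
B_merr = 1 / 0.2754 = 3.6311
Ranking by B (broadest → narrowest): Dipodomys spectabilis (3.97) > Dipodomys merriami (3.63) > Dipodomys ordii (3.26)

Dipodomys spectabilis > Dipodomys merriami > Dipodomys ordii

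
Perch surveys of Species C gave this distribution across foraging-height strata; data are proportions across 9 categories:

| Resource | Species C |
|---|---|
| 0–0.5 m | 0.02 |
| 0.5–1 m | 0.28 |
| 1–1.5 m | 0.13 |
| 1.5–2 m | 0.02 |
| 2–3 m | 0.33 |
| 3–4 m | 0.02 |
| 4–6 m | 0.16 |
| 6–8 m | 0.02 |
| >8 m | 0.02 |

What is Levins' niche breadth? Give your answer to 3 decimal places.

4.314

Σpᵢ² = 0.02² + 0.28² + 0.13² + 0.02² + 0.33² + 0.02² + 0.16² + 0.02² + 0.02² = 0.0004 + 0.0784 + 0.0169 + 0.0004 + 0.1089 + 0.0004 + 0.0256 + 0.0004 + 0.0004 = 0.2318
B = 1 / 0.2318 = 4.31406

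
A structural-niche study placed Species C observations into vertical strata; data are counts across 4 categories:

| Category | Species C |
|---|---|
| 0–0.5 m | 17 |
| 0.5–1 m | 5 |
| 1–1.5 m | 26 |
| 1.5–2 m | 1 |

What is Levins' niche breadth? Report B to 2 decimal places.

Proportions for Species C (n=49): 17/49=0.3469, 5/49=0.1020, 26/49=0.5306, 1/49=0.0204
Σpᵢ² = 0.3469² + 0.1020² + 0.5306² + 0.0204² = 0.120340 + 0.010404 + 0.281536 + 0.000416 = 0.412696
B = 1 / 0.412696 = 2.4231

2.42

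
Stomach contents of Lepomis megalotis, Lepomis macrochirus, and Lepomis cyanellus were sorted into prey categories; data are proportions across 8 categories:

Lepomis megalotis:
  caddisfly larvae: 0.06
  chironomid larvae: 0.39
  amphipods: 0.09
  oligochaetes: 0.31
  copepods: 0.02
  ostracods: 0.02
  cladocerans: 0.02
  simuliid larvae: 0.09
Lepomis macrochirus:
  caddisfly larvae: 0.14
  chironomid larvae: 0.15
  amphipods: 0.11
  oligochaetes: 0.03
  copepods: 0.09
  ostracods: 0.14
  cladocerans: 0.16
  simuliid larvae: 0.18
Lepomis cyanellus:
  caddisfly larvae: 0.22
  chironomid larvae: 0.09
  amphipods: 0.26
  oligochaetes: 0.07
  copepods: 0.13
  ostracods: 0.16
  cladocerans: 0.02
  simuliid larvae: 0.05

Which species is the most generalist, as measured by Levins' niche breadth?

Σp_megaᵢ² = 0.06² + 0.39² + 0.09² + 0.31² + 0.02² + 0.02² + 0.02² + 0.09² = 0.0036 + 0.1521 + 0.0081 + 0.0961 + 0.0004 + 0.0004 + 0.0004 + 0.0081 = 0.2692
B_mega = 1 / 0.2692 = 3.7147
Σp_macrᵢ² = 0.14² + 0.15² + 0.11² + 0.03² + 0.09² + 0.14² + 0.16² + 0.18² = 0.0196 + 0.0225 + 0.0121 + 0.0009 + 0.0081 + 0.0196 + 0.0256 + 0.0324 = 0.1408
B_macr = 1 / 0.1408 = 7.1023
Σp_cyanᵢ² = 0.22² + 0.09² + 0.26² + 0.07² + 0.13² + 0.16² + 0.02² + 0.05² = 0.0484 + 0.0081 + 0.0676 + 0.0049 + 0.0169 + 0.0256 + 0.0004 + 0.0025 = 0.1744
B_cyan = 1 / 0.1744 = 5.7339
Highest B → broadest niche (most generalist): Lepomis macrochirus (B = 7.10).

Lepomis macrochirus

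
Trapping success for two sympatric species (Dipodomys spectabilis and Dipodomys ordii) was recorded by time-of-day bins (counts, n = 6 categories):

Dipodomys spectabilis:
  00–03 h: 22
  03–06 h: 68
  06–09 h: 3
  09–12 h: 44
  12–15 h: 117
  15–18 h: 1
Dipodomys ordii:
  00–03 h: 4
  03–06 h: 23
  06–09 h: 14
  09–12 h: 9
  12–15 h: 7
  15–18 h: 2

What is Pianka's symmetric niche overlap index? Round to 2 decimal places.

Proportions for Dipodomys spectabilis (n=255): 22/255=0.0863, 68/255=0.2667, 3/255=0.0118, 44/255=0.1725, 117/255=0.4588, 1/255=0.0039
Proportions for Dipodomys ordii (n=59): 4/59=0.0678, 23/59=0.3898, 14/59=0.2373, 9/59=0.1525, 7/59=0.1186, 2/59=0.0339
Σ p₁ᵢp₂ᵢ = 0.005851 + 0.103960 + 0.002800 + 0.026306 + 0.054414 + 0.000132 = 0.193463
Σp_1ᵢ² = 0.0863² + 0.2667² + 0.0118² + 0.1725² + 0.4588² + 0.0039² = 0.007448 + 0.071129 + 0.000139 + 0.029756 + 0.210497 + 0.000015 = 0.318984
Σp_2ᵢ² = 0.0678² + 0.3898² + 0.2373² + 0.1525² + 0.1186² + 0.0339² = 0.004597 + 0.151944 + 0.056311 + 0.023256 + 0.014066 + 0.001149 = 0.251323
O = 0.193463 / √(0.318984 × 0.251323) = 0.193463 / 0.2831396 = 0.6833

0.68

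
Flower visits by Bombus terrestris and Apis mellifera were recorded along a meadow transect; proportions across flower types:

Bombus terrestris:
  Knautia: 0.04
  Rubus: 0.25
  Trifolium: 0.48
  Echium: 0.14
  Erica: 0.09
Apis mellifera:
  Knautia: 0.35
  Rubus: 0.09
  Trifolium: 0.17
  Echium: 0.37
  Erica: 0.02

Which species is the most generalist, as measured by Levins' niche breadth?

Apis mellifera

Σp_terrᵢ² = 0.04² + 0.25² + 0.48² + 0.14² + 0.09² = 0.0016 + 0.0625 + 0.2304 + 0.0196 + 0.0081 = 0.3222
B_terr = 1 / 0.3222 = 3.1037
Σp_mellᵢ² = 0.35² + 0.09² + 0.17² + 0.37² + 0.02² = 0.1225 + 0.0081 + 0.0289 + 0.1369 + 0.0004 = 0.2968
B_mell = 1 / 0.2968 = 3.3693
Highest B → broadest niche (most generalist): Apis mellifera (B = 3.37).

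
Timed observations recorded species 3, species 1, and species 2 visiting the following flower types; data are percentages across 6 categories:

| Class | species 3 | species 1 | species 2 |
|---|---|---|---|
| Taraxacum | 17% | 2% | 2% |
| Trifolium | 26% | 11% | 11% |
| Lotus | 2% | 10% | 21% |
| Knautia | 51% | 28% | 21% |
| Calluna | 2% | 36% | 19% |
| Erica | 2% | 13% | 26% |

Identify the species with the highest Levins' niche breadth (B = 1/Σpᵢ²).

species 2

Convert percentages to proportions (divide by 100).
Σp_3ᵢ² = 0.17² + 0.26² + 0.02² + 0.51² + 0.02² + 0.02² = 0.0289 + 0.0676 + 0.0004 + 0.2601 + 0.0004 + 0.0004 = 0.3578
B_3 = 1 / 0.3578 = 2.7949
Σp_1ᵢ² = 0.02² + 0.11² + 0.10² + 0.28² + 0.36² + 0.13² = 0.0004 + 0.0121 + 0.0100 + 0.0784 + 0.1296 + 0.0169 = 0.2474
B_1 = 1 / 0.2474 = 4.0420
Σp_2ᵢ² = 0.02² + 0.11² + 0.21² + 0.21² + 0.19² + 0.26² = 0.0004 + 0.0121 + 0.0441 + 0.0441 + 0.0361 + 0.0676 = 0.2044
B_2 = 1 / 0.2044 = 4.8924
Highest B → broadest niche (most generalist): species 2 (B = 4.89).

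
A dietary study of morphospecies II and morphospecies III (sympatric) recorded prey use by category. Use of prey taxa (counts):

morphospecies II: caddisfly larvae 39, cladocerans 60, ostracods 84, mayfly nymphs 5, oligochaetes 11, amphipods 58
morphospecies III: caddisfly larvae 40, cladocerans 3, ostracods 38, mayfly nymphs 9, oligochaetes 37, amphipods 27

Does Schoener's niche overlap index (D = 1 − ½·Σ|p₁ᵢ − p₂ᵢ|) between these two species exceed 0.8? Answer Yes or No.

Proportions for morphospecies II (n=257): 39/257=0.1518, 60/257=0.2335, 84/257=0.3268, 5/257=0.0195, 11/257=0.0428, 58/257=0.2257
Proportions for morphospecies III (n=154): 40/154=0.2597, 3/154=0.0195, 38/154=0.2468, 9/154=0.0584, 37/154=0.2403, 27/154=0.1753
Σ|p₁ᵢ − p₂ᵢ| = 0.1079 + 0.2140 + 0.0800 + 0.0389 + 0.1975 + 0.0504 = 0.6887
D = 1 − ½ × 0.6887 = 1 − 0.34435 = 0.65565
D = 0.65565 < 0.8 → No.

No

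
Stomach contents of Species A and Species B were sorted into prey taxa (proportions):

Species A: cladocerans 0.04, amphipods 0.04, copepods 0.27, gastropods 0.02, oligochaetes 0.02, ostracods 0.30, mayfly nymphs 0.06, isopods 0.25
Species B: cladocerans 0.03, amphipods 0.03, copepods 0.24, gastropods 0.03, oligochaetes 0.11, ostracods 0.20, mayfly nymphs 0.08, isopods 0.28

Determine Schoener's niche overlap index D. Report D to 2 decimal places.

Σ|p₁ᵢ − p₂ᵢ| = 0.01 + 0.01 + 0.03 + 0.01 + 0.09 + 0.10 + 0.02 + 0.03 = 0.30
D = 1 − ½ × 0.30 = 1 − 0.150 = 0.8500

0.85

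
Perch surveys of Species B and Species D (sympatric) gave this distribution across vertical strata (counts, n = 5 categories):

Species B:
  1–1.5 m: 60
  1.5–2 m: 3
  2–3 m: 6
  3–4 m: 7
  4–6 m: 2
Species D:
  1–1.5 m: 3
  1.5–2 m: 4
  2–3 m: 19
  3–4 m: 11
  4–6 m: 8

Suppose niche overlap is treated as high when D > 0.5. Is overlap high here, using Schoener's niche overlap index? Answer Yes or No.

Proportions for Species B (n=78): 60/78=0.7692, 3/78=0.0385, 6/78=0.0769, 7/78=0.0897, 2/78=0.0256
Proportions for Species D (n=45): 3/45=0.0667, 4/45=0.0889, 19/45=0.4222, 11/45=0.2444, 8/45=0.1778
Σ|p₁ᵢ − p₂ᵢ| = 0.7025 + 0.0504 + 0.3453 + 0.1547 + 0.1522 = 1.4051
D = 1 − ½ × 1.4051 = 1 − 0.70255 = 0.29745
D = 0.29745 < 0.5 → No.

No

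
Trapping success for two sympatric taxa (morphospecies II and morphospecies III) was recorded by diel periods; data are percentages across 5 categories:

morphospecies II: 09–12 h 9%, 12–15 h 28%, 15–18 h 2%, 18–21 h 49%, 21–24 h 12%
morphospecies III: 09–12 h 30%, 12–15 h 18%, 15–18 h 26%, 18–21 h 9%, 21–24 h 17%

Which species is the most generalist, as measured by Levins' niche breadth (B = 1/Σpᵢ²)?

morphospecies III

Convert percentages to proportions (divide by 100).
Σp_IIᵢ² = 0.09² + 0.28² + 0.02² + 0.49² + 0.12² = 0.0081 + 0.0784 + 0.0004 + 0.2401 + 0.0144 = 0.3414
B_II = 1 / 0.3414 = 2.9291
Σp_IIIᵢ² = 0.30² + 0.18² + 0.26² + 0.09² + 0.17² = 0.0900 + 0.0324 + 0.0676 + 0.0081 + 0.0289 = 0.2270
B_III = 1 / 0.2270 = 4.4053
Highest B → broadest niche (most generalist): morphospecies III (B = 4.41).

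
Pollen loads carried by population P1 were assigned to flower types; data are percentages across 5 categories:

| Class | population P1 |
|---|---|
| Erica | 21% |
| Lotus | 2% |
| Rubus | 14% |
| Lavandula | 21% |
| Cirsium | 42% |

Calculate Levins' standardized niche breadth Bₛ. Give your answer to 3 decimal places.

Convert percentages to proportions (divide by 100).
Σpᵢ² = 0.21² + 0.02² + 0.14² + 0.21² + 0.42² = 0.0441 + 0.0004 + 0.0196 + 0.0441 + 0.1764 = 0.2846
B = 1 / 0.2846 = 3.51370
Bₛ = (B − 1)/(n − 1) = (3.51370 − 1)/(5 − 1) = 2.51370/4 = 0.62843

0.628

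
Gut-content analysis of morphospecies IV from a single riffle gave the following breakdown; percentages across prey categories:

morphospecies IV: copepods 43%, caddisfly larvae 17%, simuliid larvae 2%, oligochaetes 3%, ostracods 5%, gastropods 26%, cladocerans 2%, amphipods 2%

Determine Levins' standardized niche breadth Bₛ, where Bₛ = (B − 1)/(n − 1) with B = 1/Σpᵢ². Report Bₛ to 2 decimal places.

Convert percentages to proportions (divide by 100).
Σpᵢ² = 0.43² + 0.17² + 0.02² + 0.03² + 0.05² + 0.26² + 0.02² + 0.02² = 0.1849 + 0.0289 + 0.0004 + 0.0009 + 0.0025 + 0.0676 + 0.0004 + 0.0004 = 0.2860
B = 1 / 0.2860 = 3.4965
Bₛ = (B − 1)/(n − 1) = (3.4965 − 1)/(8 − 1) = 2.4965/7 = 0.3566

0.36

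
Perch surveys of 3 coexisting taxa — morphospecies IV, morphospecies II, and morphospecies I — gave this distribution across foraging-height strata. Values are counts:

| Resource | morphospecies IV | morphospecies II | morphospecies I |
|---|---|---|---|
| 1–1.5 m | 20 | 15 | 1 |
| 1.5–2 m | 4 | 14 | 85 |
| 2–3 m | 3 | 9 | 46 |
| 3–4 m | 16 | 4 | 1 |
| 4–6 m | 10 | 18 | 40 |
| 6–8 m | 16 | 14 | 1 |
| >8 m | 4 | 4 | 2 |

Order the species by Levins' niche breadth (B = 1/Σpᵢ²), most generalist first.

Proportions for morphospecies IV (n=73): 20/73=0.2740, 4/73=0.0548, 3/73=0.0411, 16/73=0.2192, 10/73=0.1370, 16/73=0.2192, 4/73=0.0548
Proportions for morphospecies II (n=78): 15/78=0.1923, 14/78=0.1795, 9/78=0.1154, 4/78=0.0513, 18/78=0.2308, 14/78=0.1795, 4/78=0.0513
Proportions for morphospecies I (n=176): 1/176=0.0057, 85/176=0.4830, 46/176=0.2614, 1/176=0.0057, 40/176=0.2273, 1/176=0.0057, 2/176=0.0114
Σp_IVᵢ² = 0.2740² + 0.0548² + 0.0411² + 0.2192² + 0.1370² + 0.2192² + 0.0548² = 0.075076 + 0.003003 + 0.001689 + 0.048049 + 0.018769 + 0.048049 + 0.003003 = 0.197638
B_IV = 1 / 0.197638 = 5.0598
Σp_IIᵢ² = 0.1923² + 0.1795² + 0.1154² + 0.0513² + 0.2308² + 0.1795² + 0.0513² = 0.036979 + 0.032220 + 0.013317 + 0.002632 + 0.053269 + 0.032220 + 0.002632 = 0.173269
B_II = 1 / 0.173269 = 5.7714
Σp_Iᵢ² = 0.0057² + 0.4830² + 0.2614² + 0.0057² + 0.2273² + 0.0057² + 0.0114² = 0.000032 + 0.233289 + 0.068330 + 0.000032 + 0.051665 + 0.000032 + 0.000130 = 0.353510
B_I = 1 / 0.353510 = 2.8288
Ranking by B (broadest → narrowest): morphospecies II (5.77) > morphospecies IV (5.06) > morphospecies I (2.83)

morphospecies II > morphospecies IV > morphospecies I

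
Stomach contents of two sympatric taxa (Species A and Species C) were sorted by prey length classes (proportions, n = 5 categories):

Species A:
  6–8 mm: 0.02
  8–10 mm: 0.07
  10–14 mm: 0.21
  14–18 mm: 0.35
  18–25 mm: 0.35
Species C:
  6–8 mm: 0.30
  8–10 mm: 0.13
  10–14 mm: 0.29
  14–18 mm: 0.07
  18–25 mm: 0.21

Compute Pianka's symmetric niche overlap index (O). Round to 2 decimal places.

0.65

Σ p₁ᵢp₂ᵢ = 0.0060 + 0.0091 + 0.0609 + 0.0245 + 0.0735 = 0.1740
Σp_1ᵢ² = 0.02² + 0.07² + 0.21² + 0.35² + 0.35² = 0.0004 + 0.0049 + 0.0441 + 0.1225 + 0.1225 = 0.2944
Σp_2ᵢ² = 0.30² + 0.13² + 0.29² + 0.07² + 0.21² = 0.0900 + 0.0169 + 0.0841 + 0.0049 + 0.0441 = 0.2400
O = 0.1740 / √(0.2944 × 0.2400) = 0.1740 / 0.26581 = 0.6546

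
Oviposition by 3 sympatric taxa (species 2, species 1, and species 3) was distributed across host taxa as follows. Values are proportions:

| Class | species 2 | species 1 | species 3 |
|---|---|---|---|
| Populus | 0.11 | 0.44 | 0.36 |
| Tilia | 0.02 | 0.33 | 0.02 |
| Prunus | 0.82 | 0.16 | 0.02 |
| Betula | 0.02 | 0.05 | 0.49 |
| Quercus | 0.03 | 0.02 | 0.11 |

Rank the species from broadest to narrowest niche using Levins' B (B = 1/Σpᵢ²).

Σp_2ᵢ² = 0.11² + 0.02² + 0.82² + 0.02² + 0.03² = 0.0121 + 0.0004 + 0.6724 + 0.0004 + 0.0009 = 0.6862
B_2 = 1 / 0.6862 = 1.4573
Σp_1ᵢ² = 0.44² + 0.33² + 0.16² + 0.05² + 0.02² = 0.1936 + 0.1089 + 0.0256 + 0.0025 + 0.0004 = 0.3310
B_1 = 1 / 0.3310 = 3.0211
Σp_3ᵢ² = 0.36² + 0.02² + 0.02² + 0.49² + 0.11² = 0.1296 + 0.0004 + 0.0004 + 0.2401 + 0.0121 = 0.3826
B_3 = 1 / 0.3826 = 2.6137
Ranking by B (broadest → narrowest): species 1 (3.02) > species 3 (2.61) > species 2 (1.46)

species 1 > species 3 > species 2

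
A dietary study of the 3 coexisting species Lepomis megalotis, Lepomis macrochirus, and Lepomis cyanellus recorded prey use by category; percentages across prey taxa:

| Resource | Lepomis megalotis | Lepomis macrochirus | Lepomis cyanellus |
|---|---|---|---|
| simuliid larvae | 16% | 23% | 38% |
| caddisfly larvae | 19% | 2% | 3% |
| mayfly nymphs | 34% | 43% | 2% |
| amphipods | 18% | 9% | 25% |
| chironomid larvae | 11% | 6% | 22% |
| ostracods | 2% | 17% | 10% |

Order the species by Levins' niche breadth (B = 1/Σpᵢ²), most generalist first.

Lepomis megalotis > Lepomis cyanellus > Lepomis macrochirus

Convert percentages to proportions (divide by 100).
Σp_megaᵢ² = 0.16² + 0.19² + 0.34² + 0.18² + 0.11² + 0.02² = 0.0256 + 0.0361 + 0.1156 + 0.0324 + 0.0121 + 0.0004 = 0.2222
B_mega = 1 / 0.2222 = 4.5005
Σp_macrᵢ² = 0.23² + 0.02² + 0.43² + 0.09² + 0.06² + 0.17² = 0.0529 + 0.0004 + 0.1849 + 0.0081 + 0.0036 + 0.0289 = 0.2788
B_macr = 1 / 0.2788 = 3.5868
Σp_cyanᵢ² = 0.38² + 0.03² + 0.02² + 0.25² + 0.22² + 0.10² = 0.1444 + 0.0009 + 0.0004 + 0.0625 + 0.0484 + 0.0100 = 0.2666
B_cyan = 1 / 0.2666 = 3.7509
Ranking by B (broadest → narrowest): Lepomis megalotis (4.50) > Lepomis cyanellus (3.75) > Lepomis macrochirus (3.59)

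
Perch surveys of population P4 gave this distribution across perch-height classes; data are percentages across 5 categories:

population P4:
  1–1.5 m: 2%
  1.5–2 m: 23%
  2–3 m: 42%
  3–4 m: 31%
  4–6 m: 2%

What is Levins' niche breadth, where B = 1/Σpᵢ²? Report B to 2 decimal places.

Convert percentages to proportions (divide by 100).
Σpᵢ² = 0.02² + 0.23² + 0.42² + 0.31² + 0.02² = 0.0004 + 0.0529 + 0.1764 + 0.0961 + 0.0004 = 0.3262
B = 1 / 0.3262 = 3.0656

3.07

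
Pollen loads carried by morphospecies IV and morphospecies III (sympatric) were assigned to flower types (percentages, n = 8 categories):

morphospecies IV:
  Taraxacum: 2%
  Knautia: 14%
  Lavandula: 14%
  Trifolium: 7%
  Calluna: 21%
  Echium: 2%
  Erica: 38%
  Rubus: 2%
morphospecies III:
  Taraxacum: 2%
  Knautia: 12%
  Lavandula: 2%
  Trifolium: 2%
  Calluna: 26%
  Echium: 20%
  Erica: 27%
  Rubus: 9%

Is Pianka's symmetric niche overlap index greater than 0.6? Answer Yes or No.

Convert percentages to proportions (divide by 100).
Σ p₁ᵢp₂ᵢ = 0.0004 + 0.0168 + 0.0028 + 0.0014 + 0.0546 + 0.0040 + 0.1026 + 0.0018 = 0.1844
Σp_1ᵢ² = 0.02² + 0.14² + 0.14² + 0.07² + 0.21² + 0.02² + 0.38² + 0.02² = 0.0004 + 0.0196 + 0.0196 + 0.0049 + 0.0441 + 0.0004 + 0.1444 + 0.0004 = 0.2338
Σp_2ᵢ² = 0.02² + 0.12² + 0.02² + 0.02² + 0.26² + 0.20² + 0.27² + 0.09² = 0.0004 + 0.0144 + 0.0004 + 0.0004 + 0.0676 + 0.0400 + 0.0729 + 0.0081 = 0.2042
O = 0.1844 / √(0.2338 × 0.2042) = 0.1844 / 0.21850 = 0.8439
O = 0.8439 > 0.6 → Yes.

Yes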